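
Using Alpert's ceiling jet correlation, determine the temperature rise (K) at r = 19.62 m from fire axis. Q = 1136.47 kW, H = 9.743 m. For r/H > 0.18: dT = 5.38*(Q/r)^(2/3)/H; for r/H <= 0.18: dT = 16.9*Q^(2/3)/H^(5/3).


r/H = 19.62 / 9.743 = 2.0138
r/H > 0.18, so dT = 5.38*(Q/r)^(2/3)/H
Q/r = 57.924
(Q/r)^(2/3) = 14.971
dT = 5.38 * 14.971 / 9.743 = 8.2666 K

8.2666 K


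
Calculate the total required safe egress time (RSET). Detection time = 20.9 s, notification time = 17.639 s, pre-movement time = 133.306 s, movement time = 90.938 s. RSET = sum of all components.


Total = 20.9 + 17.639 + 133.306 + 90.938 = 262.783 s

262.783 s


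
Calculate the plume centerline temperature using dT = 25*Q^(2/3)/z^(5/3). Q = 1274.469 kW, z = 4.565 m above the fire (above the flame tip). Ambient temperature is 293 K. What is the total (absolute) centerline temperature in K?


Q^(2/3) = 117.55
z^(5/3) = 12.562
dT = 25 * 117.55 / 12.562 = 233.93 K
T = 293 + 233.93 = 526.93 K

526.93 K


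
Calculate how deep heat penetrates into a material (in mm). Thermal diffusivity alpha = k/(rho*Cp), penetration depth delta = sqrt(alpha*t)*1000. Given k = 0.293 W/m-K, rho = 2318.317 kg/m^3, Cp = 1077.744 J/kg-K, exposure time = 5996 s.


alpha = 0.293 / (2318.317 * 1077.744) = 1.1727e-07 m^2/s
alpha * t = 0.00070314
delta = sqrt(0.00070314) * 1000 = 26.517 mm

26.517 mm


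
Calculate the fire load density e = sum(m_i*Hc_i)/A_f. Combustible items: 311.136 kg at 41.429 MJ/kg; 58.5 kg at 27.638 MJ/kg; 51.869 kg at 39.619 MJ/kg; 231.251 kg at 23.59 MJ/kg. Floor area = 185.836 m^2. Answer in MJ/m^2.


Total energy = 311.136*41.429 + 58.5*27.638 + 51.869*39.619 + 231.251*23.59
= 12890.05 + 1616.823 + 2054.998 + 5455.211
= 22017.09 MJ
e = 22017.09 / 185.836 = 118.48 MJ/m^2

118.48 MJ/m^2


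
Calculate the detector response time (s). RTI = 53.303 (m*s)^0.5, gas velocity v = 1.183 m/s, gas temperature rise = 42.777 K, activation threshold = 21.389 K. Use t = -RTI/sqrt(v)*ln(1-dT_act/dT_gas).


dT_act/dT_gas = 0.50001
ln(1 - 0.50001) = -0.69317
t = -53.303 / sqrt(1.183) * -0.69317 = 33.970 s

33.970 s


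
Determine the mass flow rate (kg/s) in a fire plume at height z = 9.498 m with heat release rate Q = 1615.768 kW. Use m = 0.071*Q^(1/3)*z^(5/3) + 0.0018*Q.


Q^(1/3) = 11.734
z^(5/3) = 42.598
First term = 0.071 * 11.734 * 42.598 = 35.490
Second term = 0.0018 * 1615.768 = 2.9084
m = 38.398 kg/s

38.398 kg/s


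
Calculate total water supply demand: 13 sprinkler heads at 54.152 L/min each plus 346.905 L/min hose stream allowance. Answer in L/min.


Sprinkler demand = 13 * 54.152 = 703.976 L/min
Total = 703.976 + 346.905 = 1050.881 L/min

1050.881 L/min


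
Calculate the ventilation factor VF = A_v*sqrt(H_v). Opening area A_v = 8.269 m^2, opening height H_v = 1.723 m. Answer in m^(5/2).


sqrt(H_v) = 1.3126
VF = 8.269 * 1.3126 = 10.854 m^(5/2)

10.854 m^(5/2)


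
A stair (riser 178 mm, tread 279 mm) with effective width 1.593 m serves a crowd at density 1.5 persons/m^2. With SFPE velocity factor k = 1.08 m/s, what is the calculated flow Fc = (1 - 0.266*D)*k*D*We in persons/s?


1 - 0.266*D = 1 - 0.266*1.5 = 0.601
Fs = 0.601 * 1.08 * 1.5 = 0.97362 persons/(s*m)
Fc = 0.97362 * 1.593 = 1.5510 persons/s

1.5510 persons/s


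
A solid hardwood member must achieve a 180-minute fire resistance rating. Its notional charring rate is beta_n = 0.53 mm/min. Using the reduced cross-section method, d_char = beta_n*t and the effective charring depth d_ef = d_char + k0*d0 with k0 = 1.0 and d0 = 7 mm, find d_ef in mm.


d_char = 0.53 * 180 = 95.4 mm
d_ef = 95.4 + 1.0*7 = 102.4 mm

102.4 mm


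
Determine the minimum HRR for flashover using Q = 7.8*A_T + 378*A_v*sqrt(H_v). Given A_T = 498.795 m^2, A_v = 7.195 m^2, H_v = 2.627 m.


7.8*A_T = 3890.601
sqrt(H_v) = 1.6208
378*A_v*sqrt(H_v) = 4408.1
Q = 3890.601 + 4408.1 = 8298.7 kW

8298.7 kW


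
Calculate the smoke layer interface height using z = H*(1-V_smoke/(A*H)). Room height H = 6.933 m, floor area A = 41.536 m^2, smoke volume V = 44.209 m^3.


V/(A*H) = 0.15352
1 - 0.15352 = 0.84648
z = 6.933 * 0.84648 = 5.8686 m

5.8686 m


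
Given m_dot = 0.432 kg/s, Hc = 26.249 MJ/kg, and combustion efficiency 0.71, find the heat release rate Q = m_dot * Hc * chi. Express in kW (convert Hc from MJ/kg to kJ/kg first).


Hc = 26.249 MJ/kg = 26.249 * 1000 kJ/kg = 26249 kJ/kg
Q = 0.432 kg/s * 26249 kJ/kg * 0.71 = 8051.1 kW

8051.1 kW


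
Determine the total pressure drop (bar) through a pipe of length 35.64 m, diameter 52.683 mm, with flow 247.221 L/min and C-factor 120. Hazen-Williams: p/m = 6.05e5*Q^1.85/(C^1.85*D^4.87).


Q^1.85 = 26743
C^1.85 = 7022.4
D^4.87 = 2.4240e+08
p/m = 0.0095048 bar/m
p_total = 0.0095048 * 35.64 = 0.33875 bar

0.33875 bar


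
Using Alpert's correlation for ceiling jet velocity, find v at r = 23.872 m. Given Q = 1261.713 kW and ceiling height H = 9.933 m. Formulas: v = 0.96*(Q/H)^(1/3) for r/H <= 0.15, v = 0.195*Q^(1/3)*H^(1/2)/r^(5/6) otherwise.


r/H = 23.872 / 9.933 = 2.4033
r/H > 0.15, so v = 0.195*Q^(1/3)*H^(1/2)/r^(5/6)
Q^(1/3) = 10.806
H^(1/2) = 3.1517
r^(5/6) = 14.068
v = 0.195 * 10.806 * 3.1517 / 14.068 = 0.47205 m/s

0.47205 m/s


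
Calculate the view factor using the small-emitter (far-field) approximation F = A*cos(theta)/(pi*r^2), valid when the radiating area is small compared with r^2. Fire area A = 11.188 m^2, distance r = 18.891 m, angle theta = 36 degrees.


cos(36 deg) = 0.80902
pi*r^2 = 1121.1
F = 11.188 * 0.80902 / 1121.1 = 0.0080733

0.0080733


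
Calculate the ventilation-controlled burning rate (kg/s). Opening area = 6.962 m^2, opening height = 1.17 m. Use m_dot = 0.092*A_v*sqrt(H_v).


sqrt(H_v) = 1.0817
m_dot = 0.092 * 6.962 * 1.0817 = 0.69281 kg/s

0.69281 kg/s


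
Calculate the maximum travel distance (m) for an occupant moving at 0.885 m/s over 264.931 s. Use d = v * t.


d = 0.885 * 264.931 = 234.46 m

234.46 m


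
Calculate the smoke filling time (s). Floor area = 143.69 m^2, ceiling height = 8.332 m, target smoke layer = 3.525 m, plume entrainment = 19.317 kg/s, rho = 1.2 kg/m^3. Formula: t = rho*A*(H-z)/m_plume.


H - z = 4.807 m
t = 1.2 * 143.69 * 4.807 / 19.317 = 42.908 s

42.908 s


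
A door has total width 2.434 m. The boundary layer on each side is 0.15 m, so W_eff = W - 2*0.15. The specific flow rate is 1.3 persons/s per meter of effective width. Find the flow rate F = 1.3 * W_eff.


W_eff = 2.434 - 0.30 = 2.134 m
F = 1.3 * 2.134 = 2.7742 persons/s

2.7742 persons/s


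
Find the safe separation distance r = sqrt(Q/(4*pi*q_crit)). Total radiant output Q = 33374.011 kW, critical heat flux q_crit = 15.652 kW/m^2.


4*pi*q_crit = 196.69
Q/(4*pi*q_crit) = 169.68
r = sqrt(169.68) = 13.026 m

13.026 m


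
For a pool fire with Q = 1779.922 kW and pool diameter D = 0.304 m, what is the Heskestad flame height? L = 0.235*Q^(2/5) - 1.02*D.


Q^(2/5) = 19.960
0.235 * Q^(2/5) = 4.6906
1.02 * D = 0.31008
L = 4.3805 m

4.3805 m


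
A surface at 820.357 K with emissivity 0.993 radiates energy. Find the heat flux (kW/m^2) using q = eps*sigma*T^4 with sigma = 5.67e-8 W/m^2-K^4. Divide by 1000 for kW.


T^4 = 4.5291e+11
q = 0.993 * 5.67e-8 * 4.5291e+11 / 1000 = 25.500 kW/m^2

25.500 kW/m^2


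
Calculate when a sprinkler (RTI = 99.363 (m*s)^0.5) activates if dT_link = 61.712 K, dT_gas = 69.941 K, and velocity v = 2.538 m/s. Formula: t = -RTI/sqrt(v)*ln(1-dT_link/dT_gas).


dT_link/dT_gas = 0.88234
ln(1 - 0.88234) = -2.1400
t = -99.363 / sqrt(2.538) * -2.1400 = 133.47 s

133.47 s


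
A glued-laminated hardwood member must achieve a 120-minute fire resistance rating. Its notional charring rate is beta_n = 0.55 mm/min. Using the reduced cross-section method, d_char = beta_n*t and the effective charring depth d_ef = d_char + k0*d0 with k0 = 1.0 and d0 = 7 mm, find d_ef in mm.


d_char = 0.55 * 120 = 66 mm
d_ef = 66 + 1.0*7 = 73 mm

73 mm


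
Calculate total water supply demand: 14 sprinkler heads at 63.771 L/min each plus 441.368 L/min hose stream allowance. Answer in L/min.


Sprinkler demand = 14 * 63.771 = 892.794 L/min
Total = 892.794 + 441.368 = 1334.162 L/min

1334.162 L/min


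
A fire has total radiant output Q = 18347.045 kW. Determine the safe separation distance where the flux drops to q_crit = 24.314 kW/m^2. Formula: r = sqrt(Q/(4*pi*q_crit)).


4*pi*q_crit = 305.54
Q/(4*pi*q_crit) = 60.048
r = sqrt(60.048) = 7.7491 m

7.7491 m


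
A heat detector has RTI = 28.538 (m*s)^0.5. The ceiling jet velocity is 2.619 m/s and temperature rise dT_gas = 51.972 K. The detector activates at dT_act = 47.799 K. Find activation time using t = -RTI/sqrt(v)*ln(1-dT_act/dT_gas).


dT_act/dT_gas = 0.91971
ln(1 - 0.91971) = -2.5221
t = -28.538 / sqrt(2.619) * -2.5221 = 44.475 s

44.475 s


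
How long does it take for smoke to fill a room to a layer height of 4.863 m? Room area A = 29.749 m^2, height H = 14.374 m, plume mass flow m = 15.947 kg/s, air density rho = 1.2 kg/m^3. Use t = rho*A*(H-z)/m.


H - z = 9.511 m
t = 1.2 * 29.749 * 9.511 / 15.947 = 21.291 s

21.291 s


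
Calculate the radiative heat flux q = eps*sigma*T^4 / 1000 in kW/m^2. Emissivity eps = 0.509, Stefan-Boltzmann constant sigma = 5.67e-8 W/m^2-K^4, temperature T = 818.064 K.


T^4 = 4.4787e+11
q = 0.509 * 5.67e-8 * 4.4787e+11 / 1000 = 12.926 kW/m^2

12.926 kW/m^2


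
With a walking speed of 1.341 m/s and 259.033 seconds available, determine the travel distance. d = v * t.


d = 1.341 * 259.033 = 347.36 m

347.36 m


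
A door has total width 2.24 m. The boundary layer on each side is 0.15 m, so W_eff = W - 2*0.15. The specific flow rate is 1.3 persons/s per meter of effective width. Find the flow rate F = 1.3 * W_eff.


W_eff = 2.24 - 0.30 = 1.94 m
F = 1.3 * 1.94 = 2.522 persons/s

2.522 persons/s


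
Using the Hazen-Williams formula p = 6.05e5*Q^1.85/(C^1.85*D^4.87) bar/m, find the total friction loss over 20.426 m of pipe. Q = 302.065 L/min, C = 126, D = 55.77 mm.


Q^1.85 = 38742
C^1.85 = 7685.7
D^4.87 = 3.1987e+08
p/m = 0.0095342 bar/m
p_total = 0.0095342 * 20.426 = 0.19475 bar

0.19475 bar


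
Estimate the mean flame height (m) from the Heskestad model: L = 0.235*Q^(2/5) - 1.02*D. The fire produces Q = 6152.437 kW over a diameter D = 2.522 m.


Q^(2/5) = 32.781
0.235 * Q^(2/5) = 7.7035
1.02 * D = 2.5724
L = 5.1310 m

5.1310 m


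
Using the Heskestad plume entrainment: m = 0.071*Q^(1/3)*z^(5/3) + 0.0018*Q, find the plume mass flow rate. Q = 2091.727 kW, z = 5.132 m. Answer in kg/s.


Q^(1/3) = 12.789
z^(5/3) = 15.269
First term = 0.071 * 12.789 * 15.269 = 13.865
Second term = 0.0018 * 2091.727 = 3.7651
m = 17.630 kg/s

17.630 kg/s


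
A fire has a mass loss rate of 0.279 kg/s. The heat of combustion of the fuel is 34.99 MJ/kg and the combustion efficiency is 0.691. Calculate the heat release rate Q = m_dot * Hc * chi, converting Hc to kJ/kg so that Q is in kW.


Hc = 34.99 MJ/kg = 34.99 * 1000 kJ/kg = 34990 kJ/kg
Q = 0.279 kg/s * 34990 kJ/kg * 0.691 = 6745.7 kW

6745.7 kW


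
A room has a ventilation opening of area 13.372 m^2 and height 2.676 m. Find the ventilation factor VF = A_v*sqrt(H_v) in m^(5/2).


sqrt(H_v) = 1.6358
VF = 13.372 * 1.6358 = 21.875 m^(5/2)

21.875 m^(5/2)


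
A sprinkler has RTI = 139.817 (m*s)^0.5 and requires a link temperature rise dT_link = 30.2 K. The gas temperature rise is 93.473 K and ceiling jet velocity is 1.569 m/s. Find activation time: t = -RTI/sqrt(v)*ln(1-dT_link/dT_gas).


dT_link/dT_gas = 0.32309
ln(1 - 0.32309) = -0.39021
t = -139.817 / sqrt(1.569) * -0.39021 = 43.556 s

43.556 s


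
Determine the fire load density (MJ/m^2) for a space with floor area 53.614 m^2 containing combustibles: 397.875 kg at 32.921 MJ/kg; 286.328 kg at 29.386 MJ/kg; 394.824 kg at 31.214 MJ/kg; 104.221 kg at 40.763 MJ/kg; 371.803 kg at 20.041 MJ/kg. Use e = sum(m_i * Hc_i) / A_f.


Total energy = 397.875*32.921 + 286.328*29.386 + 394.824*31.214 + 104.221*40.763 + 371.803*20.041
= 13098.44 + 8414.035 + 12324.04 + 4248.361 + 7451.304
= 45536.18 MJ
e = 45536.18 / 53.614 = 849.33 MJ/m^2

849.33 MJ/m^2


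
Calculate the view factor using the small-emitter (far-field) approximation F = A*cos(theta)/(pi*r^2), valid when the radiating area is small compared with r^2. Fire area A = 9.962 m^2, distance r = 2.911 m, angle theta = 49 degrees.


cos(49 deg) = 0.65606
pi*r^2 = 26.622
F = 9.962 * 0.65606 / 26.622 = 0.24550

0.24550


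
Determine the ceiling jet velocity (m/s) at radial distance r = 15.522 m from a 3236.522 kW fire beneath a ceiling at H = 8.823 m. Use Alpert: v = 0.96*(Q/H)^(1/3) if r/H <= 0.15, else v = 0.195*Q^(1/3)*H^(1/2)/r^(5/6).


r/H = 15.522 / 8.823 = 1.7593
r/H > 0.15, so v = 0.195*Q^(1/3)*H^(1/2)/r^(5/6)
Q^(1/3) = 14.792
H^(1/2) = 2.9704
r^(5/6) = 9.8278
v = 0.195 * 14.792 * 2.9704 / 9.8278 = 0.87179 m/s

0.87179 m/s


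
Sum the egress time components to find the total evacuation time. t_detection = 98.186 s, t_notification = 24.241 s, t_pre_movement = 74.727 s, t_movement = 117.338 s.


Total = 98.186 + 24.241 + 74.727 + 117.338 = 314.492 s

314.492 s


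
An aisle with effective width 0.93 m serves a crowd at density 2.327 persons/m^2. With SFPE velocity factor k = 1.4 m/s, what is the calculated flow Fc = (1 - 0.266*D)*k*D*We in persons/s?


1 - 0.266*D = 1 - 0.266*2.327 = 0.38102
Fs = 0.38102 * 1.4 * 2.327 = 1.2413 persons/(s*m)
Fc = 1.2413 * 0.93 = 1.1544 persons/s

1.1544 persons/s


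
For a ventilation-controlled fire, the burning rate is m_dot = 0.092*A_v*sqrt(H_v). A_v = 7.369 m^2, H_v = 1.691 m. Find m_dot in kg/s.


sqrt(H_v) = 1.3004
m_dot = 0.092 * 7.369 * 1.3004 = 0.88159 kg/s

0.88159 kg/s


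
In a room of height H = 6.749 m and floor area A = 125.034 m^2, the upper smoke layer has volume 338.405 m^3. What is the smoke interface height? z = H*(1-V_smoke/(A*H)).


V/(A*H) = 0.40102
1 - 0.40102 = 0.59898
z = 6.749 * 0.59898 = 4.0425 m

4.0425 m


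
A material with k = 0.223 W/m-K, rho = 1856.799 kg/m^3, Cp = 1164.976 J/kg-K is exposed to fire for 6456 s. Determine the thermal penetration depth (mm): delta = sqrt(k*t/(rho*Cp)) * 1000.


alpha = 0.223 / (1856.799 * 1164.976) = 1.0309e-07 m^2/s
alpha * t = 0.00066556
delta = sqrt(0.00066556) * 1000 = 25.798 mm

25.798 mm


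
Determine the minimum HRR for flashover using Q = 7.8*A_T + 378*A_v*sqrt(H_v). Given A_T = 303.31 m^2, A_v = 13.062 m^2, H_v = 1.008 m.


7.8*A_T = 2365.818
sqrt(H_v) = 1.0040
378*A_v*sqrt(H_v) = 4957.1
Q = 2365.818 + 4957.1 = 7323.0 kW

7323.0 kW


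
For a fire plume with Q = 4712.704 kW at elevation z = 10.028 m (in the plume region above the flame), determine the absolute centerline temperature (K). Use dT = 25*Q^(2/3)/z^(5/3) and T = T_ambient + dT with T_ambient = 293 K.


Q^(2/3) = 281.09
z^(5/3) = 46.633
dT = 25 * 281.09 / 46.633 = 150.69 K
T = 293 + 150.69 = 443.69 K

443.69 K


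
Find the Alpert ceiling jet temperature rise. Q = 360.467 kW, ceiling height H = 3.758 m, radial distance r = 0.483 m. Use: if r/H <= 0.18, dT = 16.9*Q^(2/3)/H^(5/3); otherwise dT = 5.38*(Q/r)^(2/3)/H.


r/H = 0.483 / 3.758 = 0.12853
r/H <= 0.18, so dT = 16.9*Q^(2/3)/H^(5/3)
Q^(2/3) = 50.650
H^(5/3) = 9.0837
dT = 16.9 * 50.650 / 9.0837 = 94.233 K

94.233 K


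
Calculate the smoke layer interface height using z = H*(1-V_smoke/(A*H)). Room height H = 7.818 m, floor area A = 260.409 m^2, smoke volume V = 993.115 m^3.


V/(A*H) = 0.48781
1 - 0.48781 = 0.51219
z = 7.818 * 0.51219 = 4.0043 m

4.0043 m


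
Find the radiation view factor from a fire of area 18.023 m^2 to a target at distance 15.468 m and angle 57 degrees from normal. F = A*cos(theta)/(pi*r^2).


cos(57 deg) = 0.54464
pi*r^2 = 751.65
F = 18.023 * 0.54464 / 751.65 = 0.013059

0.013059


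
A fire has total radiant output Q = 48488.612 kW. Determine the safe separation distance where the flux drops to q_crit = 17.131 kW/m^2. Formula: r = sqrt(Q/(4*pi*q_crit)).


4*pi*q_crit = 215.27
Q/(4*pi*q_crit) = 225.24
r = sqrt(225.24) = 15.008 m

15.008 m


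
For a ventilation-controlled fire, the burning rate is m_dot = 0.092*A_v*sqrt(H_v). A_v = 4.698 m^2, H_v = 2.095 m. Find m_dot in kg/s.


sqrt(H_v) = 1.4474
m_dot = 0.092 * 4.698 * 1.4474 = 0.62559 kg/s

0.62559 kg/s


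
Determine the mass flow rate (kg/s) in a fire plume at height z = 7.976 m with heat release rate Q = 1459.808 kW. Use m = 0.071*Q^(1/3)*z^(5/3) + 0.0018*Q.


Q^(1/3) = 11.344
z^(5/3) = 31.840
First term = 0.071 * 11.344 * 31.840 = 25.645
Second term = 0.0018 * 1459.808 = 2.6277
m = 28.272 kg/s

28.272 kg/s


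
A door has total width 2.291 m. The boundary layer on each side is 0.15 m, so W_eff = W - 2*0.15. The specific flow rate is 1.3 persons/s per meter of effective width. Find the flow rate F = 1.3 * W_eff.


W_eff = 2.291 - 0.30 = 1.991 m
F = 1.3 * 1.991 = 2.5883 persons/s

2.5883 persons/s


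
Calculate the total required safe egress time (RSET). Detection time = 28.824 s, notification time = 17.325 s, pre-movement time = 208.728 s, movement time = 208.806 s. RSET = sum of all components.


Total = 28.824 + 17.325 + 208.728 + 208.806 = 463.683 s

463.683 s


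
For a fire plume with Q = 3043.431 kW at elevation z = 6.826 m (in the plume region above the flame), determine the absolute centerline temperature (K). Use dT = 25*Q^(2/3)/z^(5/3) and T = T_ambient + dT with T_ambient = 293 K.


Q^(2/3) = 210.01
z^(5/3) = 24.563
dT = 25 * 210.01 / 24.563 = 213.75 K
T = 293 + 213.75 = 506.75 K

506.75 K


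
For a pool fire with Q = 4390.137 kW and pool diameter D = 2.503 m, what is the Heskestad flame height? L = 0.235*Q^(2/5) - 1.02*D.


Q^(2/5) = 28.641
0.235 * Q^(2/5) = 6.7307
1.02 * D = 2.5531
L = 4.1776 m

4.1776 m


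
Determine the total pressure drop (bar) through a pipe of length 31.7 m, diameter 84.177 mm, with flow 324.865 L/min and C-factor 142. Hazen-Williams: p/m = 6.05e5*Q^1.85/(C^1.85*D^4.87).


Q^1.85 = 44325
C^1.85 = 9588.1
D^4.87 = 2.3752e+09
p/m = 0.0011776 bar/m
p_total = 0.0011776 * 31.7 = 0.037328 bar

0.037328 bar


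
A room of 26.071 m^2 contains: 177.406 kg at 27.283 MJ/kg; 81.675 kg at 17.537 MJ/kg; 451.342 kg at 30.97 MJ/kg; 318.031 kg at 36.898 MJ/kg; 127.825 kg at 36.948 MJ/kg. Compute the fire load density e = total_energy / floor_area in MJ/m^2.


Total energy = 177.406*27.283 + 81.675*17.537 + 451.342*30.97 + 318.031*36.898 + 127.825*36.948
= 4840.168 + 1432.334 + 13978.06 + 11734.71 + 4722.878
= 36708.15 MJ
e = 36708.15 / 26.071 = 1408.0 MJ/m^2

1408.0 MJ/m^2


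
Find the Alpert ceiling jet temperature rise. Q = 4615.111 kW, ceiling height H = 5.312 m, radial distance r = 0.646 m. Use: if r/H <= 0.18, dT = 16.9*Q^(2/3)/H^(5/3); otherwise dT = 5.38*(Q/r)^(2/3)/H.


r/H = 0.646 / 5.312 = 0.12161
r/H <= 0.18, so dT = 16.9*Q^(2/3)/H^(5/3)
Q^(2/3) = 277.20
H^(5/3) = 16.172
dT = 16.9 * 277.20 / 16.172 = 289.68 K

289.68 K


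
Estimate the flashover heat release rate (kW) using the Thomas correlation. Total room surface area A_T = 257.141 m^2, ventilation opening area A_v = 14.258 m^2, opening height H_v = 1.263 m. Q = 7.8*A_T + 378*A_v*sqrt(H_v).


7.8*A_T = 2005.7
sqrt(H_v) = 1.1238
378*A_v*sqrt(H_v) = 6056.9
Q = 2005.7 + 6056.9 = 8062.6 kW

8062.6 kW


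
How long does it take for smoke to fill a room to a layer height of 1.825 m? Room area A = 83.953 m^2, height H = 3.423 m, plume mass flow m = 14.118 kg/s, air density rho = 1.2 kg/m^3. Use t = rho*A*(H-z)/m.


H - z = 1.598 m
t = 1.2 * 83.953 * 1.598 / 14.118 = 11.403 s

11.403 s


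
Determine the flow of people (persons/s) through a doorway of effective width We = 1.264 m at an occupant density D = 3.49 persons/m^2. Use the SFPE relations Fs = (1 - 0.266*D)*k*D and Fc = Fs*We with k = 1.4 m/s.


1 - 0.266*D = 1 - 0.266*3.49 = 0.071660
Fs = 0.071660 * 1.4 * 3.49 = 0.35013 persons/(s*m)
Fc = 0.35013 * 1.264 = 0.44257 persons/s

0.44257 persons/s


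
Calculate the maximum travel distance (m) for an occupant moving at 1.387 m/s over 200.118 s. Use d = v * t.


d = 1.387 * 200.118 = 277.56 m

277.56 m


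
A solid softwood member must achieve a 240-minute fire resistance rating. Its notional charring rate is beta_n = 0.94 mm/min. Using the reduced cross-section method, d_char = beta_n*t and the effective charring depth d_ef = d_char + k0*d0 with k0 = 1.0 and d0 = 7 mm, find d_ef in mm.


d_char = 0.94 * 240 = 225.6 mm
d_ef = 225.6 + 1.0*7 = 232.6 mm

232.6 mm


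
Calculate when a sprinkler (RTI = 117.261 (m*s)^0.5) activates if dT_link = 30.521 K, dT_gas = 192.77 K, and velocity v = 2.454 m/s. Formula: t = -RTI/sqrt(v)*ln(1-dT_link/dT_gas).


dT_link/dT_gas = 0.15833
ln(1 - 0.15833) = -0.17237
t = -117.261 / sqrt(2.454) * -0.17237 = 12.902 s

12.902 s


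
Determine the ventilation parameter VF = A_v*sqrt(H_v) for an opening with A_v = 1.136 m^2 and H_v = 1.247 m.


sqrt(H_v) = 1.1167
VF = 1.136 * 1.1167 = 1.2686 m^(5/2)

1.2686 m^(5/2)


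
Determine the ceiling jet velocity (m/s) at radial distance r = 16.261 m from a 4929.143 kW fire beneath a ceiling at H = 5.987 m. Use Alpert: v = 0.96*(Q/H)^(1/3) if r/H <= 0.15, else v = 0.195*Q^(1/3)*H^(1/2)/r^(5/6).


r/H = 16.261 / 5.987 = 2.7161
r/H > 0.15, so v = 0.195*Q^(1/3)*H^(1/2)/r^(5/6)
Q^(1/3) = 17.019
H^(1/2) = 2.4468
r^(5/6) = 10.216
v = 0.195 * 17.019 * 2.4468 / 10.216 = 0.79483 m/s

0.79483 m/s


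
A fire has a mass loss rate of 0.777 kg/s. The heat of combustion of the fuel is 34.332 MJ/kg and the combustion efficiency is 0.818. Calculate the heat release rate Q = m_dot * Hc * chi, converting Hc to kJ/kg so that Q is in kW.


Hc = 34.332 MJ/kg = 34.332 * 1000 kJ/kg = 34332 kJ/kg
Q = 0.777 kg/s * 34332 kJ/kg * 0.818 = 21821 kW

21821 kW


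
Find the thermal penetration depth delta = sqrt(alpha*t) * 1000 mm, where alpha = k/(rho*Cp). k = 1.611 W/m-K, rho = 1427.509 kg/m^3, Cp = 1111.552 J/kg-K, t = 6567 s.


alpha = 1.611 / (1427.509 * 1111.552) = 1.0153e-06 m^2/s
alpha * t = 0.0066674
delta = sqrt(0.0066674) * 1000 = 81.654 mm

81.654 mm


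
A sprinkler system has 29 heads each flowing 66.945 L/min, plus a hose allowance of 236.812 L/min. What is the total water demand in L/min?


Sprinkler demand = 29 * 66.945 = 1941.405 L/min
Total = 1941.405 + 236.812 = 2178.217 L/min

2178.217 L/min


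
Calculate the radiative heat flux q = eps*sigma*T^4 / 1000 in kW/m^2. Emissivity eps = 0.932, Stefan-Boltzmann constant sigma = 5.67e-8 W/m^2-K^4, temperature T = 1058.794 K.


T^4 = 1.2567e+12
q = 0.932 * 5.67e-8 * 1.2567e+12 / 1000 = 66.412 kW/m^2

66.412 kW/m^2


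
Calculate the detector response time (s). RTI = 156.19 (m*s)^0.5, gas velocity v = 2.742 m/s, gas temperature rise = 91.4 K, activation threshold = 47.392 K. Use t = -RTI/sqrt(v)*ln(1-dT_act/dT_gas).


dT_act/dT_gas = 0.51851
ln(1 - 0.51851) = -0.73087
t = -156.19 / sqrt(2.742) * -0.73087 = 68.939 s

68.939 s


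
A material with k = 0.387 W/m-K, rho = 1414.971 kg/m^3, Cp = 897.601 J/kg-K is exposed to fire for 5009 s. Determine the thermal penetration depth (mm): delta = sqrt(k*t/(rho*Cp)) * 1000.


alpha = 0.387 / (1414.971 * 897.601) = 3.0471e-07 m^2/s
alpha * t = 0.0015263
delta = sqrt(0.0015263) * 1000 = 39.067 mm

39.067 mm


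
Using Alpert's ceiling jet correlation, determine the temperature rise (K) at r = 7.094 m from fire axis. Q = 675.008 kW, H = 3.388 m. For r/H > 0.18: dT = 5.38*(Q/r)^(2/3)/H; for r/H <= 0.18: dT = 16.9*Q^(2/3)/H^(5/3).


r/H = 7.094 / 3.388 = 2.0939
r/H > 0.18, so dT = 5.38*(Q/r)^(2/3)/H
Q/r = 95.152
(Q/r)^(2/3) = 20.842
dT = 5.38 * 20.842 / 3.388 = 33.097 K

33.097 K


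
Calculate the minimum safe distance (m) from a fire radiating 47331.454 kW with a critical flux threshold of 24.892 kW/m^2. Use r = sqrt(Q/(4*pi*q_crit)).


4*pi*q_crit = 312.80
Q/(4*pi*q_crit) = 151.31
r = sqrt(151.31) = 12.301 m

12.301 m


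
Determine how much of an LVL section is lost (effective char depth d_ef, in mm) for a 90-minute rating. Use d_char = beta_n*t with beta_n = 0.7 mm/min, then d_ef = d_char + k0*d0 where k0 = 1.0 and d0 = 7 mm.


d_char = 0.7 * 90 = 63 mm
d_ef = 63 + 1.0*7 = 70 mm

70 mm


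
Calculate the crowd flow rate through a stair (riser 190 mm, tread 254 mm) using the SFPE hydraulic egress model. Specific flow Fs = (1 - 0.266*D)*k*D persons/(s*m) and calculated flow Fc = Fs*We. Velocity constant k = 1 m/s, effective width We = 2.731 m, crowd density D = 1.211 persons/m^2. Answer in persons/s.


1 - 0.266*D = 1 - 0.266*1.211 = 0.67787
Fs = 0.67787 * 1 * 1.211 = 0.82091 persons/(s*m)
Fc = 0.82091 * 2.731 = 2.2419 persons/s

2.2419 persons/s


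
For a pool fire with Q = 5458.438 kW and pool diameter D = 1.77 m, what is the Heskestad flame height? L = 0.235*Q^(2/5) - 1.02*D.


Q^(2/5) = 31.248
0.235 * Q^(2/5) = 7.3434
1.02 * D = 1.8054
L = 5.5380 m

5.5380 m


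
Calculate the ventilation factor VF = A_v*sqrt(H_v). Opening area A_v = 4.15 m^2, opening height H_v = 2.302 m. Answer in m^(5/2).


sqrt(H_v) = 1.5172
VF = 4.15 * 1.5172 = 6.2965 m^(5/2)

6.2965 m^(5/2)


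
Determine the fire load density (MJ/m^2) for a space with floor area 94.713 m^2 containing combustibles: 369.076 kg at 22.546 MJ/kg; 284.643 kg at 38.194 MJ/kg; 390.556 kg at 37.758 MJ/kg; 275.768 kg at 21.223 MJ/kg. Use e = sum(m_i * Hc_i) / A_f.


Total energy = 369.076*22.546 + 284.643*38.194 + 390.556*37.758 + 275.768*21.223
= 8321.187 + 10871.65 + 14746.61 + 5852.624
= 39792.08 MJ
e = 39792.08 / 94.713 = 420.13 MJ/m^2

420.13 MJ/m^2


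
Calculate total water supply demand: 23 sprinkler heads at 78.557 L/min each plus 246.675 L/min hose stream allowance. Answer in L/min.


Sprinkler demand = 23 * 78.557 = 1806.811 L/min
Total = 1806.811 + 246.675 = 2053.486 L/min

2053.486 L/min


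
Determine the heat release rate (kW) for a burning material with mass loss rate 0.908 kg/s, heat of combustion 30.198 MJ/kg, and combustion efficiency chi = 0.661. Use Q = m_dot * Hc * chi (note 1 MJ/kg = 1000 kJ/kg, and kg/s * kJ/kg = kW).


Hc = 30.198 MJ/kg = 30.198 * 1000 kJ/kg = 30198 kJ/kg
Q = 0.908 kg/s * 30198 kJ/kg * 0.661 = 18124 kW

18124 kW


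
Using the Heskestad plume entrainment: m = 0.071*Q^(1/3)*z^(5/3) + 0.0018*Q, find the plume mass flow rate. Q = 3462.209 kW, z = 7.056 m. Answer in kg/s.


Q^(1/3) = 15.128
z^(5/3) = 25.958
First term = 0.071 * 15.128 * 25.958 = 27.881
Second term = 0.0018 * 3462.209 = 6.2320
m = 34.113 kg/s

34.113 kg/s


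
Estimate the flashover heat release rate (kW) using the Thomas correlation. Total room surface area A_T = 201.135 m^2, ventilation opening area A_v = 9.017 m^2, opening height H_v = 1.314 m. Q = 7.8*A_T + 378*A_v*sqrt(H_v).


7.8*A_T = 1568.853
sqrt(H_v) = 1.1463
378*A_v*sqrt(H_v) = 3907.1
Q = 1568.853 + 3907.1 = 5475.9 kW

5475.9 kW


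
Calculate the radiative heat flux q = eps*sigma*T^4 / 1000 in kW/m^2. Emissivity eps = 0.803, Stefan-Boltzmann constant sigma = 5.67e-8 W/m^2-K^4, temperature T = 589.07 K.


T^4 = 1.2041e+11
q = 0.803 * 5.67e-8 * 1.2041e+11 / 1000 = 5.4823 kW/m^2

5.4823 kW/m^2


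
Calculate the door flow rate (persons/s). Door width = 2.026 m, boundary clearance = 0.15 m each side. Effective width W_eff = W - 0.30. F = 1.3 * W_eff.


W_eff = 2.026 - 0.30 = 1.726 m
F = 1.3 * 1.726 = 2.2438 persons/s

2.2438 persons/s


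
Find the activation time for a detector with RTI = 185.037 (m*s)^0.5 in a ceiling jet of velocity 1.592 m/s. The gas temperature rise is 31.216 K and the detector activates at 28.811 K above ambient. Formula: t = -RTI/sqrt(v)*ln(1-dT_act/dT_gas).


dT_act/dT_gas = 0.92296
ln(1 - 0.92296) = -2.5634
t = -185.037 / sqrt(1.592) * -2.5634 = 375.92 s

375.92 s


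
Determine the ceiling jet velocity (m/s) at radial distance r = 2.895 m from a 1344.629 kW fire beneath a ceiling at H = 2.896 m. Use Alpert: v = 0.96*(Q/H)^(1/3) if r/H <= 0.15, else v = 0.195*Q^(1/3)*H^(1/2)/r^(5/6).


r/H = 2.895 / 2.896 = 0.99965
r/H > 0.15, so v = 0.195*Q^(1/3)*H^(1/2)/r^(5/6)
Q^(1/3) = 11.037
H^(1/2) = 1.7018
r^(5/6) = 2.4250
v = 0.195 * 11.037 * 1.7018 / 2.4250 = 1.5104 m/s

1.5104 m/s


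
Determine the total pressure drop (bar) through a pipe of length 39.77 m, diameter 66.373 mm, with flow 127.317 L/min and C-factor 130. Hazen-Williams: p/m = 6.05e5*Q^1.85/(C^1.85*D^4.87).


Q^1.85 = 7835.0
C^1.85 = 8143.2
D^4.87 = 7.4662e+08
p/m = 0.00077965 bar/m
p_total = 0.00077965 * 39.77 = 0.031007 bar

0.031007 bar


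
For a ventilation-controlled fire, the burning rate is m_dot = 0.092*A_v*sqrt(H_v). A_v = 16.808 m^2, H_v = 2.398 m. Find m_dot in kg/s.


sqrt(H_v) = 1.5485
m_dot = 0.092 * 16.808 * 1.5485 = 2.3946 kg/s

2.3946 kg/s


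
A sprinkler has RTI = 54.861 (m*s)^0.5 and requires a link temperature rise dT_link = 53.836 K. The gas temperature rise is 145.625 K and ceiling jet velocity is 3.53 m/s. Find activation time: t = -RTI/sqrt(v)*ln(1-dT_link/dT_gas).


dT_link/dT_gas = 0.36969
ln(1 - 0.36969) = -0.46154
t = -54.861 / sqrt(3.53) * -0.46154 = 13.477 s

13.477 s


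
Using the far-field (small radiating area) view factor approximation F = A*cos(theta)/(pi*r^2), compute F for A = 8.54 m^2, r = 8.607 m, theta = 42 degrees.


cos(42 deg) = 0.74314
pi*r^2 = 232.73
F = 8.54 * 0.74314 / 232.73 = 0.027270

0.027270


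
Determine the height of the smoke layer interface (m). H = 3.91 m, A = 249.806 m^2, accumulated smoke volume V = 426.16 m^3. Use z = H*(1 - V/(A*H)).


V/(A*H) = 0.43631
1 - 0.43631 = 0.56369
z = 3.91 * 0.56369 = 2.2040 m

2.2040 m


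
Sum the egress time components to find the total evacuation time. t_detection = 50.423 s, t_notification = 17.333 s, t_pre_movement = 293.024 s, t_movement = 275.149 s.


Total = 50.423 + 17.333 + 293.024 + 275.149 = 635.929 s

635.929 s


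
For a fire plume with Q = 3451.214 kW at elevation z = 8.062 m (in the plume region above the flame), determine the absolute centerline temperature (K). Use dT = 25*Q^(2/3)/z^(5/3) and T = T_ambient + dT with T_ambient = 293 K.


Q^(2/3) = 228.37
z^(5/3) = 32.414
dT = 25 * 228.37 / 32.414 = 176.14 K
T = 293 + 176.14 = 469.14 K

469.14 K


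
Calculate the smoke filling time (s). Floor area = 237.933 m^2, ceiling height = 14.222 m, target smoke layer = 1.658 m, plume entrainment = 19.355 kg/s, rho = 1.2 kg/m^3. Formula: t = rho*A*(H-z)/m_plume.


H - z = 12.564 m
t = 1.2 * 237.933 * 12.564 / 19.355 = 185.34 s

185.34 s


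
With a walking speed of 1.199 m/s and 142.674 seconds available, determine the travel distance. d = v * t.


d = 1.199 * 142.674 = 171.07 m

171.07 m


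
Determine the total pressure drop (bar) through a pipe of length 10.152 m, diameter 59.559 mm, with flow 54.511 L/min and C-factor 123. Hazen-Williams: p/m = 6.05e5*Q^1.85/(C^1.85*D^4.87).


Q^1.85 = 1631.2
C^1.85 = 7350.6
D^4.87 = 4.4055e+08
p/m = 0.00030474 bar/m
p_total = 0.00030474 * 10.152 = 0.0030937 bar

0.0030937 bar


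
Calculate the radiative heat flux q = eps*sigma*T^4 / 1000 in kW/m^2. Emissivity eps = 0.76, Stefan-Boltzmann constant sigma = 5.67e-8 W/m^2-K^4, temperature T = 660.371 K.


T^4 = 1.9017e+11
q = 0.76 * 5.67e-8 * 1.9017e+11 / 1000 = 8.1950 kW/m^2

8.1950 kW/m^2


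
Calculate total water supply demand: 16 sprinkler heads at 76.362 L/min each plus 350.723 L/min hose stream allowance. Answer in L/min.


Sprinkler demand = 16 * 76.362 = 1221.792 L/min
Total = 1221.792 + 350.723 = 1572.515 L/min

1572.515 L/min


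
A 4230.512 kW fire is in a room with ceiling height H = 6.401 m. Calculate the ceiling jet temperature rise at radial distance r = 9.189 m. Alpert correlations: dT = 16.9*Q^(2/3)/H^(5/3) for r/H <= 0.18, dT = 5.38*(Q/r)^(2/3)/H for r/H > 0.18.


r/H = 9.189 / 6.401 = 1.4356
r/H > 0.18, so dT = 5.38*(Q/r)^(2/3)/H
Q/r = 460.39
(Q/r)^(2/3) = 59.623
dT = 5.38 * 59.623 / 6.401 = 50.113 K

50.113 K


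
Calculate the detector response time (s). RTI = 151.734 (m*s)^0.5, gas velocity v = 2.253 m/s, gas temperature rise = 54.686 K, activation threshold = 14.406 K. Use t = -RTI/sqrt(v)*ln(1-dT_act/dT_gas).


dT_act/dT_gas = 0.26343
ln(1 - 0.26343) = -0.30575
t = -151.734 / sqrt(2.253) * -0.30575 = 30.908 s

30.908 s


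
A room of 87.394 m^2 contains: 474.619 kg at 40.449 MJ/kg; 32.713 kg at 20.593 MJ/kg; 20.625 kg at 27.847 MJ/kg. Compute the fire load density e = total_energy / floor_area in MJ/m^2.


Total energy = 474.619*40.449 + 32.713*20.593 + 20.625*27.847
= 19197.86 + 673.6588 + 574.3444
= 20445.87 MJ
e = 20445.87 / 87.394 = 233.95 MJ/m^2

233.95 MJ/m^2


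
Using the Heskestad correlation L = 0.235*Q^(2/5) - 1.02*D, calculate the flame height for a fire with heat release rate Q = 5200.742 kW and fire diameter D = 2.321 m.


Q^(2/5) = 30.650
0.235 * Q^(2/5) = 7.2027
1.02 * D = 2.3674
L = 4.8353 m

4.8353 m


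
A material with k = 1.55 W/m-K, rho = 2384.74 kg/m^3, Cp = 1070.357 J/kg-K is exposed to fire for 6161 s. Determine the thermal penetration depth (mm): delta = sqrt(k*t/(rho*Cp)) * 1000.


alpha = 1.55 / (2384.74 * 1070.357) = 6.0724e-07 m^2/s
alpha * t = 0.0037412
delta = sqrt(0.0037412) * 1000 = 61.166 mm

61.166 mm


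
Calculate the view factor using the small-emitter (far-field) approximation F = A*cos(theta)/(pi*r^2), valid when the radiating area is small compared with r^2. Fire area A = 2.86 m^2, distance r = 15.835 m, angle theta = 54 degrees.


cos(54 deg) = 0.58779
pi*r^2 = 787.75
F = 2.86 * 0.58779 / 787.75 = 0.0021340

0.0021340


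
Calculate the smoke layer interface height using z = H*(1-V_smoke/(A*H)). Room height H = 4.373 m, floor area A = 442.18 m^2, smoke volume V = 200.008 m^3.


V/(A*H) = 0.10344
1 - 0.10344 = 0.89656
z = 4.373 * 0.89656 = 3.9207 m

3.9207 m


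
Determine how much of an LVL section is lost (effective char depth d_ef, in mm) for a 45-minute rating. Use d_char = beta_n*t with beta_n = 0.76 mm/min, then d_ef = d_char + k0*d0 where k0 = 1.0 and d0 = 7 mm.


d_char = 0.76 * 45 = 34.2 mm
d_ef = 34.2 + 1.0*7 = 41.2 mm

41.2 mm


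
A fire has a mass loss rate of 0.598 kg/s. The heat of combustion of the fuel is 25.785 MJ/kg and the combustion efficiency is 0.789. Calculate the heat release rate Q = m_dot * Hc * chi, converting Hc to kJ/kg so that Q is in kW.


Hc = 25.785 MJ/kg = 25.785 * 1000 kJ/kg = 25785 kJ/kg
Q = 0.598 kg/s * 25785 kJ/kg * 0.789 = 12166 kW

12166 kW


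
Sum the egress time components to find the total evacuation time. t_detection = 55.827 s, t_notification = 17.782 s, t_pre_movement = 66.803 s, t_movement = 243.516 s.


Total = 55.827 + 17.782 + 66.803 + 243.516 = 383.928 s

383.928 s


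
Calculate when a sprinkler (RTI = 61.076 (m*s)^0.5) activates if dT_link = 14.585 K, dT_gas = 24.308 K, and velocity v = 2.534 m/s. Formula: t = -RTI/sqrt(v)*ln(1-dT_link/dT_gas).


dT_link/dT_gas = 0.60001
ln(1 - 0.60001) = -0.91631
t = -61.076 / sqrt(2.534) * -0.91631 = 35.157 s

35.157 s


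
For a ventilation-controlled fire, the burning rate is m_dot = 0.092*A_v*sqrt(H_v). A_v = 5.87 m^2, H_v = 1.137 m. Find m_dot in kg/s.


sqrt(H_v) = 1.0663
m_dot = 0.092 * 5.87 * 1.0663 = 0.57585 kg/s

0.57585 kg/s


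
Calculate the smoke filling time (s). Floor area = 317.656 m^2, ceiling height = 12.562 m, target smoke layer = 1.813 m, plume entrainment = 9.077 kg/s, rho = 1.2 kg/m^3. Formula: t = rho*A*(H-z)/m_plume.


H - z = 10.749 m
t = 1.2 * 317.656 * 10.749 / 9.077 = 451.40 s

451.40 s


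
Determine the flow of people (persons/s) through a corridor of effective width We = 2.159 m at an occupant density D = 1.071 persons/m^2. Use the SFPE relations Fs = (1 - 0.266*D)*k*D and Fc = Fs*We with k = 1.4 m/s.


1 - 0.266*D = 1 - 0.266*1.071 = 0.71511
Fs = 0.71511 * 1.4 * 1.071 = 1.0722 persons/(s*m)
Fc = 1.0722 * 2.159 = 2.3150 persons/s

2.3150 persons/s


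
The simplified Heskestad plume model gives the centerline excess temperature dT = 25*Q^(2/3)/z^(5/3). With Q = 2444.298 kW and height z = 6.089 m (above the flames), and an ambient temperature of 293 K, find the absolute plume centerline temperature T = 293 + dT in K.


Q^(2/3) = 181.46
z^(5/3) = 20.304
dT = 25 * 181.46 / 20.304 = 223.43 K
T = 293 + 223.43 = 516.43 K

516.43 K


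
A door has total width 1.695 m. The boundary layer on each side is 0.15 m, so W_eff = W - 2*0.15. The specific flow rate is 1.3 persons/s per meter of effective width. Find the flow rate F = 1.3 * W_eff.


W_eff = 1.695 - 0.30 = 1.395 m
F = 1.3 * 1.395 = 1.8135 persons/s

1.8135 persons/s


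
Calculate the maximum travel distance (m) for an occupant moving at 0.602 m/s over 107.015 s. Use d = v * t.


d = 0.602 * 107.015 = 64.423 m

64.423 m


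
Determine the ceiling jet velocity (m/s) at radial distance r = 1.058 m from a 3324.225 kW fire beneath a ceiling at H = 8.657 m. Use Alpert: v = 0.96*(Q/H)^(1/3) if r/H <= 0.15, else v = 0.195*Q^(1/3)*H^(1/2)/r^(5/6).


r/H = 1.058 / 8.657 = 0.12221
r/H <= 0.15, so v = 0.96*(Q/H)^(1/3)
Q/H = 383.99
(Q/H)^(1/3) = 7.2684
v = 0.96 * 7.2684 = 6.9777 m/s

6.9777 m/s


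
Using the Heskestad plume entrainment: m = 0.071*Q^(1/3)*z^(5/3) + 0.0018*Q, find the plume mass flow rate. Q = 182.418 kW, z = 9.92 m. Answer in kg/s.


Q^(1/3) = 5.6714
z^(5/3) = 45.799
First term = 0.071 * 5.6714 * 45.799 = 18.442
Second term = 0.0018 * 182.418 = 0.32835
m = 18.770 kg/s

18.770 kg/s


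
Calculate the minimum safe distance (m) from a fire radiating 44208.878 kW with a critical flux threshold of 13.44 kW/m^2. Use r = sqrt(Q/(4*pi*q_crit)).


4*pi*q_crit = 168.89
Q/(4*pi*q_crit) = 261.76
r = sqrt(261.76) = 16.179 m

16.179 m


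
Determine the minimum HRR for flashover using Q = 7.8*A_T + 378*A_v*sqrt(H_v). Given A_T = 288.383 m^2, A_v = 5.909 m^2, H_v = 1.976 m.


7.8*A_T = 2249.4
sqrt(H_v) = 1.4057
378*A_v*sqrt(H_v) = 3139.8
Q = 2249.4 + 3139.8 = 5389.2 kW

5389.2 kW


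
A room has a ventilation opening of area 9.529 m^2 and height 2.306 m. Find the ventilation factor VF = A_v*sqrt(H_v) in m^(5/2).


sqrt(H_v) = 1.5186
VF = 9.529 * 1.5186 = 14.470 m^(5/2)

14.470 m^(5/2)


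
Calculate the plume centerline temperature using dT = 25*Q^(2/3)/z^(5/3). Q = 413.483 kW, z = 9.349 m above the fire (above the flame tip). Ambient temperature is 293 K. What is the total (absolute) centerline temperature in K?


Q^(2/3) = 55.502
z^(5/3) = 41.490
dT = 25 * 55.502 / 41.490 = 33.443 K
T = 293 + 33.443 = 326.44 K

326.44 K


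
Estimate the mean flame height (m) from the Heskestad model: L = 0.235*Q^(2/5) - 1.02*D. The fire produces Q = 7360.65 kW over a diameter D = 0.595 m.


Q^(2/5) = 35.218
0.235 * Q^(2/5) = 8.2763
1.02 * D = 0.60690
L = 7.6694 m

7.6694 m


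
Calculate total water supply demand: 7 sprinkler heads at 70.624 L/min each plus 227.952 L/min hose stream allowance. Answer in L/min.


Sprinkler demand = 7 * 70.624 = 494.368 L/min
Total = 494.368 + 227.952 = 722.32 L/min

722.32 L/min


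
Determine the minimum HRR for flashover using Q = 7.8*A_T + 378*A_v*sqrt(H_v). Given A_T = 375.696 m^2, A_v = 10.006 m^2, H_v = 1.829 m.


7.8*A_T = 2930.4
sqrt(H_v) = 1.3524
378*A_v*sqrt(H_v) = 5115.2
Q = 2930.4 + 5115.2 = 8045.6 kW

8045.6 kW


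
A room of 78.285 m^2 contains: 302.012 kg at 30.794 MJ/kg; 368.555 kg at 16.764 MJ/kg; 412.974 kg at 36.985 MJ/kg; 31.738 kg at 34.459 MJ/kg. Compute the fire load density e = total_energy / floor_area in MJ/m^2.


Total energy = 302.012*30.794 + 368.555*16.764 + 412.974*36.985 + 31.738*34.459
= 9300.158 + 6178.456 + 15273.84 + 1093.660
= 31846.12 MJ
e = 31846.12 / 78.285 = 406.80 MJ/m^2

406.80 MJ/m^2


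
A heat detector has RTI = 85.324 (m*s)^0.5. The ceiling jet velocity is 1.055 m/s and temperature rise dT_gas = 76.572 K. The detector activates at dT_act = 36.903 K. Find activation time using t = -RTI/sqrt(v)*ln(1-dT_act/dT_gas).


dT_act/dT_gas = 0.48194
ln(1 - 0.48194) = -0.65766
t = -85.324 / sqrt(1.055) * -0.65766 = 54.632 s

54.632 s
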